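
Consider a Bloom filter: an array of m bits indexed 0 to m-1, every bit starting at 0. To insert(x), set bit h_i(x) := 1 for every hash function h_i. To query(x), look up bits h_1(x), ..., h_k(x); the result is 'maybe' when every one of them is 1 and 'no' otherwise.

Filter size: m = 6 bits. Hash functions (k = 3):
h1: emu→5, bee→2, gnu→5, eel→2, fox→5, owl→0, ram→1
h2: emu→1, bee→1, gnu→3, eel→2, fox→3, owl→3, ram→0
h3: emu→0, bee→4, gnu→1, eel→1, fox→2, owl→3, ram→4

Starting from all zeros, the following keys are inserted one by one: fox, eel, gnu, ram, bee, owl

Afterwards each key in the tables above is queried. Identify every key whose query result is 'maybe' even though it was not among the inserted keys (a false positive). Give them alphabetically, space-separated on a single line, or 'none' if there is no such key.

Answer: emu

Derivation:
Start: bits=000000
After insert 'fox': sets bits 2 3 5 -> bits=001101
After insert 'eel': sets bits 1 2 -> bits=011101
After insert 'gnu': sets bits 1 3 5 -> bits=011101
After insert 'ram': sets bits 0 1 4 -> bits=111111
After insert 'bee': sets bits 1 2 4 -> bits=111111
After insert 'owl': sets bits 0 3 -> bits=111111
Not inserted: emu — query each against bits=111111:
query emu: checks bit0=1, bit1=1, bit5=1 (all 1) -> maybe => FALSE POSITIVE
False positives (alphabetical): emu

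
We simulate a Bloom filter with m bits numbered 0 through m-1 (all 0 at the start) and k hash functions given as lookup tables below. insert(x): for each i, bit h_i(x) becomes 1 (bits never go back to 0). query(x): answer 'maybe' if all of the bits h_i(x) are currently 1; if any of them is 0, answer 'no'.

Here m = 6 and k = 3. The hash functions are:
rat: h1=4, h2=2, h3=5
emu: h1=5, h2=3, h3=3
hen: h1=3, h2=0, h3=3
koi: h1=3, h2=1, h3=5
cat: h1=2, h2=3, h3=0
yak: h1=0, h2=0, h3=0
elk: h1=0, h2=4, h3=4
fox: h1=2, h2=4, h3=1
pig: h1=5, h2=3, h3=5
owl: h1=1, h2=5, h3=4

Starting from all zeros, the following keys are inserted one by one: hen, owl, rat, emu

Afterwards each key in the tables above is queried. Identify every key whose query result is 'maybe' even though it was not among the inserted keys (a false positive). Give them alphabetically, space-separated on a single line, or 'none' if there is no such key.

Answer: cat elk fox koi pig yak

Derivation:
Start: bits=000000
After insert 'hen': sets bits 0 3 -> bits=100100
After insert 'owl': sets bits 1 4 5 -> bits=110111
After insert 'rat': sets bits 2 4 5 -> bits=111111
After insert 'emu': sets bits 3 5 -> bits=111111
Not inserted: cat elk fox koi pig yak — query each against bits=111111:
query cat: checks bit0=1, bit2=1, bit3=1 (all 1) -> maybe => FALSE POSITIVE
query elk: checks bit0=1, bit4=1 (all 1) -> maybe => FALSE POSITIVE
query fox: checks bit1=1, bit2=1, bit4=1 (all 1) -> maybe => FALSE POSITIVE
query koi: checks bit1=1, bit3=1, bit5=1 (all 1) -> maybe => FALSE POSITIVE
query pig: checks bit3=1, bit5=1 (all 1) -> maybe => FALSE POSITIVE
query yak: checks bit0=1 (all 1) -> maybe => FALSE POSITIVE
False positives (alphabetical): cat elk fox koi pig yak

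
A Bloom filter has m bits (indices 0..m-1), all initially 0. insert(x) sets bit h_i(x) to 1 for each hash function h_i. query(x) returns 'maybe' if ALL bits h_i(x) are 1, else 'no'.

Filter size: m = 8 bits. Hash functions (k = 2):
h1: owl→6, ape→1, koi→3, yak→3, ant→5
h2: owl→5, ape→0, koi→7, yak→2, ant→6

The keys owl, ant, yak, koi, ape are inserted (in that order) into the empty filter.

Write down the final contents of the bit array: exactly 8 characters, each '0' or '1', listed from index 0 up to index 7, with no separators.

Answer: 11110111

Derivation:
Start: bits=00000000
After insert 'owl': sets bits 5 6 -> bits=00000110
After insert 'ant': sets bits 5 6 -> bits=00000110
After insert 'yak': sets bits 2 3 -> bits=00110110
After insert 'koi': sets bits 3 7 -> bits=00110111
After insert 'ape': sets bits 0 1 -> bits=11110111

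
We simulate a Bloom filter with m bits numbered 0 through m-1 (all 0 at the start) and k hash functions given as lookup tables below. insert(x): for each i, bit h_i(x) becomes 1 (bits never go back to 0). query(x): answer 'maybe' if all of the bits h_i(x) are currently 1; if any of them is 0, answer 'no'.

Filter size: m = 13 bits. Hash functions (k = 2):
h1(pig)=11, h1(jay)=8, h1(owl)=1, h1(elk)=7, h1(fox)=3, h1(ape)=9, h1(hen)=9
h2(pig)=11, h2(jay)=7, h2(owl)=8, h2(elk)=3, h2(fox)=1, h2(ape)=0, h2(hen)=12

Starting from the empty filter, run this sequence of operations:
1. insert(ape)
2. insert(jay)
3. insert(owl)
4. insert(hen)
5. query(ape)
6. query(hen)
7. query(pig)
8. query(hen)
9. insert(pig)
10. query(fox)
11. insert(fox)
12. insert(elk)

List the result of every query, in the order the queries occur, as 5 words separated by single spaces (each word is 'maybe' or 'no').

Start: bits=0000000000000
Op 1: insert ape -> sets bits 0 9 -> bits=1000000001000
Op 2: insert jay -> sets bits 7 8 -> bits=1000000111000
Op 3: insert owl -> sets bits 1 8 -> bits=1100000111000
Op 4: insert hen -> sets bits 9 12 -> bits=1100000111001
Op 5: query ape -> checks bit0=1, bit9=1 (all 1) -> maybe
Op 6: query hen -> checks bit9=1, bit12=1 (all 1) -> maybe
Op 7: query pig -> checks bit11=0 (has a 0) -> no
Op 8: query hen -> checks bit9=1, bit12=1 (all 1) -> maybe
Op 9: insert pig -> sets bits 11 -> bits=1100000111011
Op 10: query fox -> checks bit1=1, bit3=0 (has a 0) -> no
Op 11: insert fox -> sets bits 1 3 -> bits=1101000111011
Op 12: insert elk -> sets bits 3 7 -> bits=1101000111011
Query results in order: maybe maybe no maybe no

Answer: maybe maybe no maybe no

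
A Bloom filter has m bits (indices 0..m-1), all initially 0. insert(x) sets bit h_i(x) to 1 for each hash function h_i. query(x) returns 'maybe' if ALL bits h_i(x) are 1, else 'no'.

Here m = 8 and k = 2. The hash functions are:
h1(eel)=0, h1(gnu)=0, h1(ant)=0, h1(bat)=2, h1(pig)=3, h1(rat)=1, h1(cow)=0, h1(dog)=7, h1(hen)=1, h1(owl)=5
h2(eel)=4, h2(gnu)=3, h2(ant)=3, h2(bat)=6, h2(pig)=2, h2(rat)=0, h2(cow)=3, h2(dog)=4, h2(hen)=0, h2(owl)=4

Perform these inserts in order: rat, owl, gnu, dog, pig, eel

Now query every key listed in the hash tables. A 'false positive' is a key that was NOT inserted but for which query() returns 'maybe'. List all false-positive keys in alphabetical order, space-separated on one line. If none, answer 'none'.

Start: bits=00000000
After insert 'rat': sets bits 0 1 -> bits=11000000
After insert 'owl': sets bits 4 5 -> bits=11001100
After insert 'gnu': sets bits 0 3 -> bits=11011100
After insert 'dog': sets bits 4 7 -> bits=11011101
After insert 'pig': sets bits 2 3 -> bits=11111101
After insert 'eel': sets bits 0 4 -> bits=11111101
Not inserted: ant bat cow hen — query each against bits=11111101:
query ant: checks bit0=1, bit3=1 (all 1) -> maybe => FALSE POSITIVE
query bat: checks bit2=1, bit6=0 (has a 0) -> no => not a false positive
query cow: checks bit0=1, bit3=1 (all 1) -> maybe => FALSE POSITIVE
query hen: checks bit0=1, bit1=1 (all 1) -> maybe => FALSE POSITIVE
False positives (alphabetical): ant cow hen

Answer: ant cow hen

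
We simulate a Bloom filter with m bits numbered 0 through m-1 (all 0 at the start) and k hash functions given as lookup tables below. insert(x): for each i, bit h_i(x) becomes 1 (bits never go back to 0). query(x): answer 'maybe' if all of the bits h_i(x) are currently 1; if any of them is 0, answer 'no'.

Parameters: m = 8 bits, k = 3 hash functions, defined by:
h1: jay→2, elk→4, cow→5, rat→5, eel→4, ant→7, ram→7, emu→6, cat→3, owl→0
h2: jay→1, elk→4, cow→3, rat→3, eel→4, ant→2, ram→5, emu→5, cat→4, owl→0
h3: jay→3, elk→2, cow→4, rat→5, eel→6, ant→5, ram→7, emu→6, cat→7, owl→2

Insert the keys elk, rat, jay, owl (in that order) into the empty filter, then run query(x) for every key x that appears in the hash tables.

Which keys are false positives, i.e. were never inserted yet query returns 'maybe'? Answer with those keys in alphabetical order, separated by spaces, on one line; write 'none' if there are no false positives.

Answer: cow

Derivation:
Start: bits=00000000
After insert 'elk': sets bits 2 4 -> bits=00101000
After insert 'rat': sets bits 3 5 -> bits=00111100
After insert 'jay': sets bits 1 2 3 -> bits=01111100
After insert 'owl': sets bits 0 2 -> bits=11111100
Not inserted: ant cat cow eel emu ram — query each against bits=11111100:
query ant: checks bit2=1, bit5=1, bit7=0 (has a 0) -> no => not a false positive
query cat: checks bit3=1, bit4=1, bit7=0 (has a 0) -> no => not a false positive
query cow: checks bit3=1, bit4=1, bit5=1 (all 1) -> maybe => FALSE POSITIVE
query eel: checks bit4=1, bit6=0 (has a 0) -> no => not a false positive
query emu: checks bit5=1, bit6=0 (has a 0) -> no => not a false positive
query ram: checks bit5=1, bit7=0 (has a 0) -> no => not a false positive
False positives (alphabetical): cow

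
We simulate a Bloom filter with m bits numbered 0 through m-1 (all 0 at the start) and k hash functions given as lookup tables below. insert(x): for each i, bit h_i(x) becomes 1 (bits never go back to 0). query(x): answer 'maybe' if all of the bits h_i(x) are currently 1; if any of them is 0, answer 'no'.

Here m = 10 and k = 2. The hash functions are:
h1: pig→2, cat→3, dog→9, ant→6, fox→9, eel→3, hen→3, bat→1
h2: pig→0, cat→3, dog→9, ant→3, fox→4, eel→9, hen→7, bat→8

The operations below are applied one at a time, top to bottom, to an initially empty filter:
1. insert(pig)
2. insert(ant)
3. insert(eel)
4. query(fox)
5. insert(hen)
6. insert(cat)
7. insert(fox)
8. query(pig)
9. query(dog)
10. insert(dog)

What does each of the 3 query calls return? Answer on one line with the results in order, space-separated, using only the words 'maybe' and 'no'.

Answer: no maybe maybe

Derivation:
Start: bits=0000000000
Op 1: insert pig -> sets bits 0 2 -> bits=1010000000
Op 2: insert ant -> sets bits 3 6 -> bits=1011001000
Op 3: insert eel -> sets bits 3 9 -> bits=1011001001
Op 4: query fox -> checks bit4=0, bit9=1 (has a 0) -> no
Op 5: insert hen -> sets bits 3 7 -> bits=1011001101
Op 6: insert cat -> sets bits 3 -> bits=1011001101
Op 7: insert fox -> sets bits 4 9 -> bits=1011101101
Op 8: query pig -> checks bit0=1, bit2=1 (all 1) -> maybe
Op 9: query dog -> checks bit9=1 (all 1) -> maybe
Op 10: insert dog -> sets bits 9 -> bits=1011101101
Query results in order: no maybe maybe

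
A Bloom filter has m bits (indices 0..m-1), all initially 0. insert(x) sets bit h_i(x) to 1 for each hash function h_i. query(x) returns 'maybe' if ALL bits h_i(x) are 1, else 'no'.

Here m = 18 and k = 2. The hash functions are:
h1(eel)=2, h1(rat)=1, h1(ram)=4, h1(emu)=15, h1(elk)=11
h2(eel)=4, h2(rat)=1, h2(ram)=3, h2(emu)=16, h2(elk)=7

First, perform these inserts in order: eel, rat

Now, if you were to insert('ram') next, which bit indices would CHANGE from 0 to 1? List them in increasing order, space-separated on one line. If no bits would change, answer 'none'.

Answer: 3

Derivation:
Start: bits=000000000000000000
After insert 'eel': sets bits 2 4 -> bits=001010000000000000
After insert 'rat': sets bits 1 -> bits=011010000000000000
insert 'ram' would touch bits 3 4; currently bit3=0, bit4=1
Bits that are 0 among those (would change 0->1): 3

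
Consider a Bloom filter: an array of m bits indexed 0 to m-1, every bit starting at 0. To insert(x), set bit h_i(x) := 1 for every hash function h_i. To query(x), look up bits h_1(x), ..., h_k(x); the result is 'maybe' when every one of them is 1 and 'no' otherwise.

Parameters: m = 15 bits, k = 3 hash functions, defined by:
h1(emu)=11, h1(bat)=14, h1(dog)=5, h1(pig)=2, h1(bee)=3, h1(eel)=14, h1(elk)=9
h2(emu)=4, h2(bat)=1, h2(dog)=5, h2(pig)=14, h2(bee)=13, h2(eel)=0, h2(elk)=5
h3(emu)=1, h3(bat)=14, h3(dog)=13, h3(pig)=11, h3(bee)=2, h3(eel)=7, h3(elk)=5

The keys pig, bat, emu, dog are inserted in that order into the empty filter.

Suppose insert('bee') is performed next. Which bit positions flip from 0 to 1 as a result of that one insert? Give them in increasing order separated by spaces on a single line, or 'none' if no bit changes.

Answer: 3

Derivation:
Start: bits=000000000000000
After insert 'pig': sets bits 2 11 14 -> bits=001000000001001
After insert 'bat': sets bits 1 14 -> bits=011000000001001
After insert 'emu': sets bits 1 4 11 -> bits=011010000001001
After insert 'dog': sets bits 5 13 -> bits=011011000001011
insert 'bee' would touch bits 2 3 13; currently bit2=1, bit3=0, bit13=1
Bits that are 0 among those (would change 0->1): 3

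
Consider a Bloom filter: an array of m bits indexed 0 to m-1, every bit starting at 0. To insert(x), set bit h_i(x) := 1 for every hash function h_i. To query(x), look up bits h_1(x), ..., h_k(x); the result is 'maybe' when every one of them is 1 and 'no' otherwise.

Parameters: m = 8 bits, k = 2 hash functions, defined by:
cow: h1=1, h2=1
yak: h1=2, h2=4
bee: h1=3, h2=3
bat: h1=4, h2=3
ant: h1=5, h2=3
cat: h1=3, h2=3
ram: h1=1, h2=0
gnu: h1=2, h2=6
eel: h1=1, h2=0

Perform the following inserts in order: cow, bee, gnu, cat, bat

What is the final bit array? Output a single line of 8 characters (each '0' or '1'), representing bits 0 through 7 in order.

Start: bits=00000000
After insert 'cow': sets bits 1 -> bits=01000000
After insert 'bee': sets bits 3 -> bits=01010000
After insert 'gnu': sets bits 2 6 -> bits=01110010
After insert 'cat': sets bits 3 -> bits=01110010
After insert 'bat': sets bits 3 4 -> bits=01111010

Answer: 01111010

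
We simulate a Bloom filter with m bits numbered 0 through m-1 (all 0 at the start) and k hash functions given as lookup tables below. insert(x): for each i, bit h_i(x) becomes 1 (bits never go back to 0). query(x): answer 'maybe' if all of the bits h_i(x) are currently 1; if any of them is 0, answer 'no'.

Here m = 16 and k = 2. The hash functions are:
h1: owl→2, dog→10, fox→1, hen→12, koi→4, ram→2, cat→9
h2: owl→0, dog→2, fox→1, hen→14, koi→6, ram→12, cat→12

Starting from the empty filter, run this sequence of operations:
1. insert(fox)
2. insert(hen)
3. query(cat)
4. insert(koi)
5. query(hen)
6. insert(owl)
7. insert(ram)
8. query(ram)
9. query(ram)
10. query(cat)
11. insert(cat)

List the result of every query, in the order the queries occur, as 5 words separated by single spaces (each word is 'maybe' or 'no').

Start: bits=0000000000000000
Op 1: insert fox -> sets bits 1 -> bits=0100000000000000
Op 2: insert hen -> sets bits 12 14 -> bits=0100000000001010
Op 3: query cat -> checks bit9=0, bit12=1 (has a 0) -> no
Op 4: insert koi -> sets bits 4 6 -> bits=0100101000001010
Op 5: query hen -> checks bit12=1, bit14=1 (all 1) -> maybe
Op 6: insert owl -> sets bits 0 2 -> bits=1110101000001010
Op 7: insert ram -> sets bits 2 12 -> bits=1110101000001010
Op 8: query ram -> checks bit2=1, bit12=1 (all 1) -> maybe
Op 9: query ram -> checks bit2=1, bit12=1 (all 1) -> maybe
Op 10: query cat -> checks bit9=0, bit12=1 (has a 0) -> no
Op 11: insert cat -> sets bits 9 12 -> bits=1110101001001010
Query results in order: no maybe maybe maybe no

Answer: no maybe maybe maybe no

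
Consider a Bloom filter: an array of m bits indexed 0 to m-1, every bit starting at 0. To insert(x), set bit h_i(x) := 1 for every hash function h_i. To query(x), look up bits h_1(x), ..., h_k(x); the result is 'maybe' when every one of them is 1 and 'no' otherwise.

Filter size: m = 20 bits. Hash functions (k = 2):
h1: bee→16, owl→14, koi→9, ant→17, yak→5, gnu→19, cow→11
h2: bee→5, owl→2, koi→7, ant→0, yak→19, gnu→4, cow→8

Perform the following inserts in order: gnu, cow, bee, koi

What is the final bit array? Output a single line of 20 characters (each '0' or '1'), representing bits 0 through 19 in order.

Answer: 00001101110100001001

Derivation:
Start: bits=00000000000000000000
After insert 'gnu': sets bits 4 19 -> bits=00001000000000000001
After insert 'cow': sets bits 8 11 -> bits=00001000100100000001
After insert 'bee': sets bits 5 16 -> bits=00001100100100001001
After insert 'koi': sets bits 7 9 -> bits=00001101110100001001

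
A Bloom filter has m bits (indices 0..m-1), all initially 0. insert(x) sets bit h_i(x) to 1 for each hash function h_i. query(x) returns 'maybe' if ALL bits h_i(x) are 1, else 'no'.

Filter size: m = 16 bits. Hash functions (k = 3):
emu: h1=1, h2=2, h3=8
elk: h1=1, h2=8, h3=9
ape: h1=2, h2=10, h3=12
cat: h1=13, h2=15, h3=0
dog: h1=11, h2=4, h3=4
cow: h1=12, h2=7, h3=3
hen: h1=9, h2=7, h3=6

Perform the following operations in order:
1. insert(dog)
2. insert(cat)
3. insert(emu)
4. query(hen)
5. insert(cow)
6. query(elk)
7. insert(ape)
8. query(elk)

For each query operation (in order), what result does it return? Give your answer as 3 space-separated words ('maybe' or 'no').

Answer: no no no

Derivation:
Start: bits=0000000000000000
Op 1: insert dog -> sets bits 4 11 -> bits=0000100000010000
Op 2: insert cat -> sets bits 0 13 15 -> bits=1000100000010101
Op 3: insert emu -> sets bits 1 2 8 -> bits=1110100010010101
Op 4: query hen -> checks bit6=0, bit7=0, bit9=0 (has a 0) -> no
Op 5: insert cow -> sets bits 3 7 12 -> bits=1111100110011101
Op 6: query elk -> checks bit1=1, bit8=1, bit9=0 (has a 0) -> no
Op 7: insert ape -> sets bits 2 10 12 -> bits=1111100110111101
Op 8: query elk -> checks bit1=1, bit8=1, bit9=0 (has a 0) -> no
Query results in order: no no no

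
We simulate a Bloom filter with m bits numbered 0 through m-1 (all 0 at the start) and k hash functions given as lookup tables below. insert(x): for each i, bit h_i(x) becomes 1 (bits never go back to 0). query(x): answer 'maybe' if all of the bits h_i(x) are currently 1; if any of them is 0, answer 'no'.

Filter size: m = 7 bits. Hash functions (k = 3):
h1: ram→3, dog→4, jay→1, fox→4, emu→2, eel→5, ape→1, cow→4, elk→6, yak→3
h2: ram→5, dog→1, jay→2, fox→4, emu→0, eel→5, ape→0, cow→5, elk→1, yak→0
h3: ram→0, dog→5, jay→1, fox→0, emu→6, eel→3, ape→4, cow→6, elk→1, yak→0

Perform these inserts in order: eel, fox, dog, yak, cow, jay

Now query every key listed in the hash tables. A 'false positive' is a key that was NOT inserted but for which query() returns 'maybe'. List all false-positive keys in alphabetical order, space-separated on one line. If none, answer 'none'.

Answer: ape elk emu ram

Derivation:
Start: bits=0000000
After insert 'eel': sets bits 3 5 -> bits=0001010
After insert 'fox': sets bits 0 4 -> bits=1001110
After insert 'dog': sets bits 1 4 5 -> bits=1101110
After insert 'yak': sets bits 0 3 -> bits=1101110
After insert 'cow': sets bits 4 5 6 -> bits=1101111
After insert 'jay': sets bits 1 2 -> bits=1111111
Not inserted: ape elk emu ram — query each against bits=1111111:
query ape: checks bit0=1, bit1=1, bit4=1 (all 1) -> maybe => FALSE POSITIVE
query elk: checks bit1=1, bit6=1 (all 1) -> maybe => FALSE POSITIVE
query emu: checks bit0=1, bit2=1, bit6=1 (all 1) -> maybe => FALSE POSITIVE
query ram: checks bit0=1, bit3=1, bit5=1 (all 1) -> maybe => FALSE POSITIVE
False positives (alphabetical): ape elk emu ram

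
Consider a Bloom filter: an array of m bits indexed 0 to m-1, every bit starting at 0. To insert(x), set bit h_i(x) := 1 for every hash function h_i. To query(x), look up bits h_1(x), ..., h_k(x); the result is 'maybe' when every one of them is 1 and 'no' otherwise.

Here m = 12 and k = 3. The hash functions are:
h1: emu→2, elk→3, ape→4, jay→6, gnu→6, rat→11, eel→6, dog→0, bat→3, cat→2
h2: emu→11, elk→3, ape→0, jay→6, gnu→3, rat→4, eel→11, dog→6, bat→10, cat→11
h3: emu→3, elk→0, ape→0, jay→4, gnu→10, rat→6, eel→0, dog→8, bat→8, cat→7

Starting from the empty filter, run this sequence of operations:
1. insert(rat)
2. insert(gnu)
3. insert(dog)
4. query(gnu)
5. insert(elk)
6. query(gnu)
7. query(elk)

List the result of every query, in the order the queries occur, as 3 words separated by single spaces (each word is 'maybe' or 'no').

Start: bits=000000000000
Op 1: insert rat -> sets bits 4 6 11 -> bits=000010100001
Op 2: insert gnu -> sets bits 3 6 10 -> bits=000110100011
Op 3: insert dog -> sets bits 0 6 8 -> bits=100110101011
Op 4: query gnu -> checks bit3=1, bit6=1, bit10=1 (all 1) -> maybe
Op 5: insert elk -> sets bits 0 3 -> bits=100110101011
Op 6: query gnu -> checks bit3=1, bit6=1, bit10=1 (all 1) -> maybe
Op 7: query elk -> checks bit0=1, bit3=1 (all 1) -> maybe
Query results in order: maybe maybe maybe

Answer: maybe maybe maybe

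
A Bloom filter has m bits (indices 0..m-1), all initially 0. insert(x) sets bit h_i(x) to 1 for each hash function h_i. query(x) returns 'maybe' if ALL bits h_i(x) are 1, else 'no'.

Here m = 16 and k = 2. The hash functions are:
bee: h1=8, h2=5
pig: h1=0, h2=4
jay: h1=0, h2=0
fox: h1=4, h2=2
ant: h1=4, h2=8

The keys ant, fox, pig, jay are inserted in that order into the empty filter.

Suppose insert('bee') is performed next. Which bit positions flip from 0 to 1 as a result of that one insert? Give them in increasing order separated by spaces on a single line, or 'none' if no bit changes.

Start: bits=0000000000000000
After insert 'ant': sets bits 4 8 -> bits=0000100010000000
After insert 'fox': sets bits 2 4 -> bits=0010100010000000
After insert 'pig': sets bits 0 4 -> bits=1010100010000000
After insert 'jay': sets bits 0 -> bits=1010100010000000
insert 'bee' would touch bits 5 8; currently bit5=0, bit8=1
Bits that are 0 among those (would change 0->1): 5

Answer: 5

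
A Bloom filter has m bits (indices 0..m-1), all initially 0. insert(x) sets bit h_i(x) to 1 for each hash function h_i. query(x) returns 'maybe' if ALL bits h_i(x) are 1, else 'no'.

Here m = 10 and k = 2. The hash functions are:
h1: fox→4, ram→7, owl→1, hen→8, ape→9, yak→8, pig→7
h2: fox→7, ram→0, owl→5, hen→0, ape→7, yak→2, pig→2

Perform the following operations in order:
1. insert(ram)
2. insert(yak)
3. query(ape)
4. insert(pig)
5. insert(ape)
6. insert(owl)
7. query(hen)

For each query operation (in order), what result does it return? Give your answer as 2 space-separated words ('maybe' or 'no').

Answer: no maybe

Derivation:
Start: bits=0000000000
Op 1: insert ram -> sets bits 0 7 -> bits=1000000100
Op 2: insert yak -> sets bits 2 8 -> bits=1010000110
Op 3: query ape -> checks bit7=1, bit9=0 (has a 0) -> no
Op 4: insert pig -> sets bits 2 7 -> bits=1010000110
Op 5: insert ape -> sets bits 7 9 -> bits=1010000111
Op 6: insert owl -> sets bits 1 5 -> bits=1110010111
Op 7: query hen -> checks bit0=1, bit8=1 (all 1) -> maybe
Query results in order: no maybe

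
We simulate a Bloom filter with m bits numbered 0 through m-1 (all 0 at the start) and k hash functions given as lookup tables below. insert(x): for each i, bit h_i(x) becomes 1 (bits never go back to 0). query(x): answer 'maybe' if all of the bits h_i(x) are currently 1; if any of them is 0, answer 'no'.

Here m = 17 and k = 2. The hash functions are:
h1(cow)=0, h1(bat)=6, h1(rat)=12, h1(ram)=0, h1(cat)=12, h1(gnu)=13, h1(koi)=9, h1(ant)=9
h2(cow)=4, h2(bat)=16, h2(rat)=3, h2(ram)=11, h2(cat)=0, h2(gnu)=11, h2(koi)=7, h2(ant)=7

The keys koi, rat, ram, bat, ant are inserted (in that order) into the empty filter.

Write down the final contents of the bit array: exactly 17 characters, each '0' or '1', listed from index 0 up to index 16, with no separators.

Answer: 10010011010110001

Derivation:
Start: bits=00000000000000000
After insert 'koi': sets bits 7 9 -> bits=00000001010000000
After insert 'rat': sets bits 3 12 -> bits=00010001010010000
After insert 'ram': sets bits 0 11 -> bits=10010001010110000
After insert 'bat': sets bits 6 16 -> bits=10010011010110001
After insert 'ant': sets bits 7 9 -> bits=10010011010110001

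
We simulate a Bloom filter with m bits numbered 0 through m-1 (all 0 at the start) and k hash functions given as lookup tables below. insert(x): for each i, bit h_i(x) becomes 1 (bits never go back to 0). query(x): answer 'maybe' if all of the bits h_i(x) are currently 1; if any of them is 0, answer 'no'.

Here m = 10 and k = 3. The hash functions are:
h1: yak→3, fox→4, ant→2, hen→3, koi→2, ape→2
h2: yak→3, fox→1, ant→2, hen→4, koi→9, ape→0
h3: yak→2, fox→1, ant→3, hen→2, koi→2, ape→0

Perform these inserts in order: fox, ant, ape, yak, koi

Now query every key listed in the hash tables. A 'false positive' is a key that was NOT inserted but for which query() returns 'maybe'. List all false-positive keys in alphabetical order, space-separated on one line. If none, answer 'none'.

Answer: hen

Derivation:
Start: bits=0000000000
After insert 'fox': sets bits 1 4 -> bits=0100100000
After insert 'ant': sets bits 2 3 -> bits=0111100000
After insert 'ape': sets bits 0 2 -> bits=1111100000
After insert 'yak': sets bits 2 3 -> bits=1111100000
After insert 'koi': sets bits 2 9 -> bits=1111100001
Not inserted: hen — query each against bits=1111100001:
query hen: checks bit2=1, bit3=1, bit4=1 (all 1) -> maybe => FALSE POSITIVE
False positives (alphabetical): hen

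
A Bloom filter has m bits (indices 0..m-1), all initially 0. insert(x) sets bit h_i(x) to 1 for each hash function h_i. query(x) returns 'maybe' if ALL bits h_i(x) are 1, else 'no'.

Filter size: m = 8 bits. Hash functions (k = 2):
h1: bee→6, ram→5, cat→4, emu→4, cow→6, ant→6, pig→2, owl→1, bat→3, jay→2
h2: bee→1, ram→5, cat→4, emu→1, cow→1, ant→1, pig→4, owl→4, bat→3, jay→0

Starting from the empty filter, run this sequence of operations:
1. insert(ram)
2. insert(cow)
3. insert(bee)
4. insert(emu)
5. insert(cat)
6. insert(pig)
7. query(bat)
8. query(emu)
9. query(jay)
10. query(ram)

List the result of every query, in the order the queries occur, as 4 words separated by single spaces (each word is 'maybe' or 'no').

Answer: no maybe no maybe

Derivation:
Start: bits=00000000
Op 1: insert ram -> sets bits 5 -> bits=00000100
Op 2: insert cow -> sets bits 1 6 -> bits=01000110
Op 3: insert bee -> sets bits 1 6 -> bits=01000110
Op 4: insert emu -> sets bits 1 4 -> bits=01001110
Op 5: insert cat -> sets bits 4 -> bits=01001110
Op 6: insert pig -> sets bits 2 4 -> bits=01101110
Op 7: query bat -> checks bit3=0 (has a 0) -> no
Op 8: query emu -> checks bit1=1, bit4=1 (all 1) -> maybe
Op 9: query jay -> checks bit0=0, bit2=1 (has a 0) -> no
Op 10: query ram -> checks bit5=1 (all 1) -> maybe
Query results in order: no maybe no maybe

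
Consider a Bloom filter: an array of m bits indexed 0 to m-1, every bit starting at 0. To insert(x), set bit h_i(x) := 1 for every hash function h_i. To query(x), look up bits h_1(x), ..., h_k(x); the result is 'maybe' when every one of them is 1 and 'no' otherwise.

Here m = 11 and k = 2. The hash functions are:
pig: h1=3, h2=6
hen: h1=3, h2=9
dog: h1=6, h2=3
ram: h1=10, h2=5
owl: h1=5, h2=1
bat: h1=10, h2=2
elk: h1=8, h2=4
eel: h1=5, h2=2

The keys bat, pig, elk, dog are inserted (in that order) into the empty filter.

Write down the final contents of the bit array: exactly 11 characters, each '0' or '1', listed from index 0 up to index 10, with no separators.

Answer: 00111010101

Derivation:
Start: bits=00000000000
After insert 'bat': sets bits 2 10 -> bits=00100000001
After insert 'pig': sets bits 3 6 -> bits=00110010001
After insert 'elk': sets bits 4 8 -> bits=00111010101
After insert 'dog': sets bits 3 6 -> bits=00111010101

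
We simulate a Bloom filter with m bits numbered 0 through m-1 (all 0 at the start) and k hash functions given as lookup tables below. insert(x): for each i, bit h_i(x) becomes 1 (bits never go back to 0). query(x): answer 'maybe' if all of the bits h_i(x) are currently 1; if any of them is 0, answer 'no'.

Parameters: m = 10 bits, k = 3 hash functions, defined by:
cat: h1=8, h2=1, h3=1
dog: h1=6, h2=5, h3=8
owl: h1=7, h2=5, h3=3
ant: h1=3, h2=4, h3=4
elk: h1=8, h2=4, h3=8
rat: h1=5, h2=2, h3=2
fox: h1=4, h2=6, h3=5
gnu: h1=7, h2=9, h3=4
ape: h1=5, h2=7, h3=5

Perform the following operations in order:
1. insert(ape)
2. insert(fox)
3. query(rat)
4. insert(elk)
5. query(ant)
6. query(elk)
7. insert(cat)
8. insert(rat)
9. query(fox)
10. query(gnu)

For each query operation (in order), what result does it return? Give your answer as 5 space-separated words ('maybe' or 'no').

Start: bits=0000000000
Op 1: insert ape -> sets bits 5 7 -> bits=0000010100
Op 2: insert fox -> sets bits 4 5 6 -> bits=0000111100
Op 3: query rat -> checks bit2=0, bit5=1 (has a 0) -> no
Op 4: insert elk -> sets bits 4 8 -> bits=0000111110
Op 5: query ant -> checks bit3=0, bit4=1 (has a 0) -> no
Op 6: query elk -> checks bit4=1, bit8=1 (all 1) -> maybe
Op 7: insert cat -> sets bits 1 8 -> bits=0100111110
Op 8: insert rat -> sets bits 2 5 -> bits=0110111110
Op 9: query fox -> checks bit4=1, bit5=1, bit6=1 (all 1) -> maybe
Op 10: query gnu -> checks bit4=1, bit7=1, bit9=0 (has a 0) -> no
Query results in order: no no maybe maybe no

Answer: no no maybe maybe no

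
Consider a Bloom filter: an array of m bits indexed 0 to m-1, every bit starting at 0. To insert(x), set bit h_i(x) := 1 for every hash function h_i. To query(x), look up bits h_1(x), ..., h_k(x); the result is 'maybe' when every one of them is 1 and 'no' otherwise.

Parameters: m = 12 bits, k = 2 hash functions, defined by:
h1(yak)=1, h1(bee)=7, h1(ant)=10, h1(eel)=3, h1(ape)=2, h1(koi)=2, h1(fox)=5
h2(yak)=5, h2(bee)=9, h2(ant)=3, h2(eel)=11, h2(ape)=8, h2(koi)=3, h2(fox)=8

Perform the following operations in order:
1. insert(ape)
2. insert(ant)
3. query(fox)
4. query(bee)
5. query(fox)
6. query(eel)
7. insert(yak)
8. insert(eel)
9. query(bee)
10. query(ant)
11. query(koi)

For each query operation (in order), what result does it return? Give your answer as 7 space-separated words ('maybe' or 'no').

Answer: no no no no no maybe maybe

Derivation:
Start: bits=000000000000
Op 1: insert ape -> sets bits 2 8 -> bits=001000001000
Op 2: insert ant -> sets bits 3 10 -> bits=001100001010
Op 3: query fox -> checks bit5=0, bit8=1 (has a 0) -> no
Op 4: query bee -> checks bit7=0, bit9=0 (has a 0) -> no
Op 5: query fox -> checks bit5=0, bit8=1 (has a 0) -> no
Op 6: query eel -> checks bit3=1, bit11=0 (has a 0) -> no
Op 7: insert yak -> sets bits 1 5 -> bits=011101001010
Op 8: insert eel -> sets bits 3 11 -> bits=011101001011
Op 9: query bee -> checks bit7=0, bit9=0 (has a 0) -> no
Op 10: query ant -> checks bit3=1, bit10=1 (all 1) -> maybe
Op 11: query koi -> checks bit2=1, bit3=1 (all 1) -> maybe
Query results in order: no no no no no maybe maybe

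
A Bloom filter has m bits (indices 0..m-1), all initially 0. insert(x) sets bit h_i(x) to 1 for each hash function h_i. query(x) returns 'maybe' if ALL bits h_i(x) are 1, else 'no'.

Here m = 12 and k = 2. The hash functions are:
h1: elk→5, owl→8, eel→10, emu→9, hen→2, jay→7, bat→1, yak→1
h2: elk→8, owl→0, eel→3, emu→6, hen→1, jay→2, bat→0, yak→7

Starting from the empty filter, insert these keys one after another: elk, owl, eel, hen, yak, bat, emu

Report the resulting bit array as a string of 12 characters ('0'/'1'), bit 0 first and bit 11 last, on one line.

Answer: 111101111110

Derivation:
Start: bits=000000000000
After insert 'elk': sets bits 5 8 -> bits=000001001000
After insert 'owl': sets bits 0 8 -> bits=100001001000
After insert 'eel': sets bits 3 10 -> bits=100101001010
After insert 'hen': sets bits 1 2 -> bits=111101001010
After insert 'yak': sets bits 1 7 -> bits=111101011010
After insert 'bat': sets bits 0 1 -> bits=111101011010
After insert 'emu': sets bits 6 9 -> bits=111101111110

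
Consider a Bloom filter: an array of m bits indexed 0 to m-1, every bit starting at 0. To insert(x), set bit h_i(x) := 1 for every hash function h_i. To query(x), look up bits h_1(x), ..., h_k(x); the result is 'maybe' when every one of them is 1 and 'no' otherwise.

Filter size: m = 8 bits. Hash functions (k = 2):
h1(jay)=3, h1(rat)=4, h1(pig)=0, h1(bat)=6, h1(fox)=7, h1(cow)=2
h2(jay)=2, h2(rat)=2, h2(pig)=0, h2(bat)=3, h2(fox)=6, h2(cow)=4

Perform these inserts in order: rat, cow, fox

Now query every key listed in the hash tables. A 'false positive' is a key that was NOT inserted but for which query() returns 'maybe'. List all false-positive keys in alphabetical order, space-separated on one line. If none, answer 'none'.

Start: bits=00000000
After insert 'rat': sets bits 2 4 -> bits=00101000
After insert 'cow': sets bits 2 4 -> bits=00101000
After insert 'fox': sets bits 6 7 -> bits=00101011
Not inserted: bat jay pig — query each against bits=00101011:
query bat: checks bit3=0, bit6=1 (has a 0) -> no => not a false positive
query jay: checks bit2=1, bit3=0 (has a 0) -> no => not a false positive
query pig: checks bit0=0 (has a 0) -> no => not a false positive
False positives (alphabetical): none

Answer: none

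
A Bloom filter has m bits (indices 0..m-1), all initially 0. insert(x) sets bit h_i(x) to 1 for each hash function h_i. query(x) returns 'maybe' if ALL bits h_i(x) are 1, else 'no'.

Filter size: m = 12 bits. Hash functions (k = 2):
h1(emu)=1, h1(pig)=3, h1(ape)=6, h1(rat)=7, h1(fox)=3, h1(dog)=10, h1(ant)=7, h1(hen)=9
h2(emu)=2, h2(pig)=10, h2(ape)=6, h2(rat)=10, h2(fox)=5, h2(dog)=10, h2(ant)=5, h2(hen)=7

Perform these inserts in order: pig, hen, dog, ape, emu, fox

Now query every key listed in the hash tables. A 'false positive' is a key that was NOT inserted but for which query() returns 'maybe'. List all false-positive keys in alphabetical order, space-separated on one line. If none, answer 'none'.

Answer: ant rat

Derivation:
Start: bits=000000000000
After insert 'pig': sets bits 3 10 -> bits=000100000010
After insert 'hen': sets bits 7 9 -> bits=000100010110
After insert 'dog': sets bits 10 -> bits=000100010110
After insert 'ape': sets bits 6 -> bits=000100110110
After insert 'emu': sets bits 1 2 -> bits=011100110110
After insert 'fox': sets bits 3 5 -> bits=011101110110
Not inserted: ant rat — query each against bits=011101110110:
query ant: checks bit5=1, bit7=1 (all 1) -> maybe => FALSE POSITIVE
query rat: checks bit7=1, bit10=1 (all 1) -> maybe => FALSE POSITIVE
False positives (alphabetical): ant rat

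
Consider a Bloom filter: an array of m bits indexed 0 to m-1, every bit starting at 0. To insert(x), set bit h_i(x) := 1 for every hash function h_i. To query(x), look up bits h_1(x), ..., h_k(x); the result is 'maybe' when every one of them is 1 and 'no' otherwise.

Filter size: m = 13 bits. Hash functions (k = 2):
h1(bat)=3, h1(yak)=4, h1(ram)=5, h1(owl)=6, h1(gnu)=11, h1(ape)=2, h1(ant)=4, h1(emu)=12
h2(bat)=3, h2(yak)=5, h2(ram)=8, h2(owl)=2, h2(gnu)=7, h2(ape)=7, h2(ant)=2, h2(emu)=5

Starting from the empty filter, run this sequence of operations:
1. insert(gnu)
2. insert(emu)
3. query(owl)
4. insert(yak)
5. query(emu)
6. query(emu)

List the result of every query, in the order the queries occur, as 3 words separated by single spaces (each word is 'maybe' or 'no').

Answer: no maybe maybe

Derivation:
Start: bits=0000000000000
Op 1: insert gnu -> sets bits 7 11 -> bits=0000000100010
Op 2: insert emu -> sets bits 5 12 -> bits=0000010100011
Op 3: query owl -> checks bit2=0, bit6=0 (has a 0) -> no
Op 4: insert yak -> sets bits 4 5 -> bits=0000110100011
Op 5: query emu -> checks bit5=1, bit12=1 (all 1) -> maybe
Op 6: query emu -> checks bit5=1, bit12=1 (all 1) -> maybe
Query results in order: no maybe maybe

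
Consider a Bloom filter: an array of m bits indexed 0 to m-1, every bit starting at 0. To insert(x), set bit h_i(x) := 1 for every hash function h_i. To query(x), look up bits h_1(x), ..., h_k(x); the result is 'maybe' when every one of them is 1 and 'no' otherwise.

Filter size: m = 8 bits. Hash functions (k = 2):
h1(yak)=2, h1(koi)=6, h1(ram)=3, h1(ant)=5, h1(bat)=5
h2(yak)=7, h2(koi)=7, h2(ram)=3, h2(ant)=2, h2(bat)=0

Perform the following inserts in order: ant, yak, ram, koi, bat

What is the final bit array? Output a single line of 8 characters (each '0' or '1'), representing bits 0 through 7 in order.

Start: bits=00000000
After insert 'ant': sets bits 2 5 -> bits=00100100
After insert 'yak': sets bits 2 7 -> bits=00100101
After insert 'ram': sets bits 3 -> bits=00110101
After insert 'koi': sets bits 6 7 -> bits=00110111
After insert 'bat': sets bits 0 5 -> bits=10110111

Answer: 10110111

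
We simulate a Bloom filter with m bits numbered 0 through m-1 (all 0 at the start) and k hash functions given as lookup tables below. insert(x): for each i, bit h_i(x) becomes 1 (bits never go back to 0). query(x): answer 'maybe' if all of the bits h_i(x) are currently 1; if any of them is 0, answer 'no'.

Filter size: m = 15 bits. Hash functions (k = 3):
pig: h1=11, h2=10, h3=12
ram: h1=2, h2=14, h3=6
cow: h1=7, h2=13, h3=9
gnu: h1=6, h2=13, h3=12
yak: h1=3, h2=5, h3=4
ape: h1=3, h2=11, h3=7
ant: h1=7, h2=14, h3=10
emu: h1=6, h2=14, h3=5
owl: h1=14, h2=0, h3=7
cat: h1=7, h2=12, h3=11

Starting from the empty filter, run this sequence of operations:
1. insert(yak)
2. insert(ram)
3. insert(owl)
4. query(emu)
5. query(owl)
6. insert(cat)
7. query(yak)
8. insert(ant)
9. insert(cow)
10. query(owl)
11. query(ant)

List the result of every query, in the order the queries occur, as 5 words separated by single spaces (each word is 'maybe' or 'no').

Start: bits=000000000000000
Op 1: insert yak -> sets bits 3 4 5 -> bits=000111000000000
Op 2: insert ram -> sets bits 2 6 14 -> bits=001111100000001
Op 3: insert owl -> sets bits 0 7 14 -> bits=101111110000001
Op 4: query emu -> checks bit5=1, bit6=1, bit14=1 (all 1) -> maybe
Op 5: query owl -> checks bit0=1, bit7=1, bit14=1 (all 1) -> maybe
Op 6: insert cat -> sets bits 7 11 12 -> bits=101111110001101
Op 7: query yak -> checks bit3=1, bit4=1, bit5=1 (all 1) -> maybe
Op 8: insert ant -> sets bits 7 10 14 -> bits=101111110011101
Op 9: insert cow -> sets bits 7 9 13 -> bits=101111110111111
Op 10: query owl -> checks bit0=1, bit7=1, bit14=1 (all 1) -> maybe
Op 11: query ant -> checks bit7=1, bit10=1, bit14=1 (all 1) -> maybe
Query results in order: maybe maybe maybe maybe maybe

Answer: maybe maybe maybe maybe maybe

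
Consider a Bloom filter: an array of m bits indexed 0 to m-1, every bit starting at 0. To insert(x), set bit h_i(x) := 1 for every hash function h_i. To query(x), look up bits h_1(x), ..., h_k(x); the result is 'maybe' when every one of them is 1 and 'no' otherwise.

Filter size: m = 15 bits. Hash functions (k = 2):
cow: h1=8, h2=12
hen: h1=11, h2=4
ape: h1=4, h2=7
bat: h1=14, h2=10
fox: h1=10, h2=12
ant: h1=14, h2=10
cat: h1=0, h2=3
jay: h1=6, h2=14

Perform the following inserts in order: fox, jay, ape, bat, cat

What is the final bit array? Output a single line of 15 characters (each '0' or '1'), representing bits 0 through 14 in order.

Start: bits=000000000000000
After insert 'fox': sets bits 10 12 -> bits=000000000010100
After insert 'jay': sets bits 6 14 -> bits=000000100010101
After insert 'ape': sets bits 4 7 -> bits=000010110010101
After insert 'bat': sets bits 10 14 -> bits=000010110010101
After insert 'cat': sets bits 0 3 -> bits=100110110010101

Answer: 100110110010101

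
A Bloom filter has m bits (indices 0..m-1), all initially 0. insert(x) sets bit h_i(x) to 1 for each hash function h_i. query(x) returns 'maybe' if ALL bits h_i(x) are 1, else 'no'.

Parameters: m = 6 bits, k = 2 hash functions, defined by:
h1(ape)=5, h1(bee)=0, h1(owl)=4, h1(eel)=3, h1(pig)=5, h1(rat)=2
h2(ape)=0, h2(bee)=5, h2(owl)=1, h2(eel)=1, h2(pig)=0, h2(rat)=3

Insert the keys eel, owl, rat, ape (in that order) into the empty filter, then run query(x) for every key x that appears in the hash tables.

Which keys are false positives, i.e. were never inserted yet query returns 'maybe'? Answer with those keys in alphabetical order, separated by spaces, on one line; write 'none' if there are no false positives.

Start: bits=000000
After insert 'eel': sets bits 1 3 -> bits=010100
After insert 'owl': sets bits 1 4 -> bits=010110
After insert 'rat': sets bits 2 3 -> bits=011110
After insert 'ape': sets bits 0 5 -> bits=111111
Not inserted: bee pig — query each against bits=111111:
query bee: checks bit0=1, bit5=1 (all 1) -> maybe => FALSE POSITIVE
query pig: checks bit0=1, bit5=1 (all 1) -> maybe => FALSE POSITIVE
False positives (alphabetical): bee pig

Answer: bee pig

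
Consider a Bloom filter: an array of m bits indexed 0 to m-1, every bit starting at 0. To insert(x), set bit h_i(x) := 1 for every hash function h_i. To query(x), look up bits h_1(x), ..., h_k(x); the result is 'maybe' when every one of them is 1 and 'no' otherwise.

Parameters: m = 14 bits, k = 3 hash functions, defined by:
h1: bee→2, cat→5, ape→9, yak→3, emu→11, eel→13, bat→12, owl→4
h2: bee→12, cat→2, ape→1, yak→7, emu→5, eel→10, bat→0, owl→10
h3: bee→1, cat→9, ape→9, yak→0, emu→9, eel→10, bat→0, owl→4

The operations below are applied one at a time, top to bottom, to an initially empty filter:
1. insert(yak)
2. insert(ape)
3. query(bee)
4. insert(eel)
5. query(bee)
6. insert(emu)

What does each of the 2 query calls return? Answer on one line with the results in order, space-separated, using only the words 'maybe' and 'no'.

Answer: no no

Derivation:
Start: bits=00000000000000
Op 1: insert yak -> sets bits 0 3 7 -> bits=10010001000000
Op 2: insert ape -> sets bits 1 9 -> bits=11010001010000
Op 3: query bee -> checks bit1=1, bit2=0, bit12=0 (has a 0) -> no
Op 4: insert eel -> sets bits 10 13 -> bits=11010001011001
Op 5: query bee -> checks bit1=1, bit2=0, bit12=0 (has a 0) -> no
Op 6: insert emu -> sets bits 5 9 11 -> bits=11010101011101
Query results in order: no no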